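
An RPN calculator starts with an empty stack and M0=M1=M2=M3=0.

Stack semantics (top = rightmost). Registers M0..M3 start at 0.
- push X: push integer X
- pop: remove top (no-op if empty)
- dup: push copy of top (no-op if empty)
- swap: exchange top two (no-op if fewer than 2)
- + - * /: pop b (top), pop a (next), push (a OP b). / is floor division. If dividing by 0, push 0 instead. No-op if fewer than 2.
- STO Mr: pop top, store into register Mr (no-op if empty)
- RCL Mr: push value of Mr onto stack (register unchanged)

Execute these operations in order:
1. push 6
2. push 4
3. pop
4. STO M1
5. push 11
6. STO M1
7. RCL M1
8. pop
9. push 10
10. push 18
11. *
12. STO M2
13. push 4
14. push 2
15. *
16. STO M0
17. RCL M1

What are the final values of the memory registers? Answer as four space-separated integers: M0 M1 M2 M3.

After op 1 (push 6): stack=[6] mem=[0,0,0,0]
After op 2 (push 4): stack=[6,4] mem=[0,0,0,0]
After op 3 (pop): stack=[6] mem=[0,0,0,0]
After op 4 (STO M1): stack=[empty] mem=[0,6,0,0]
After op 5 (push 11): stack=[11] mem=[0,6,0,0]
After op 6 (STO M1): stack=[empty] mem=[0,11,0,0]
After op 7 (RCL M1): stack=[11] mem=[0,11,0,0]
After op 8 (pop): stack=[empty] mem=[0,11,0,0]
After op 9 (push 10): stack=[10] mem=[0,11,0,0]
After op 10 (push 18): stack=[10,18] mem=[0,11,0,0]
After op 11 (*): stack=[180] mem=[0,11,0,0]
After op 12 (STO M2): stack=[empty] mem=[0,11,180,0]
After op 13 (push 4): stack=[4] mem=[0,11,180,0]
After op 14 (push 2): stack=[4,2] mem=[0,11,180,0]
After op 15 (*): stack=[8] mem=[0,11,180,0]
After op 16 (STO M0): stack=[empty] mem=[8,11,180,0]
After op 17 (RCL M1): stack=[11] mem=[8,11,180,0]

Answer: 8 11 180 0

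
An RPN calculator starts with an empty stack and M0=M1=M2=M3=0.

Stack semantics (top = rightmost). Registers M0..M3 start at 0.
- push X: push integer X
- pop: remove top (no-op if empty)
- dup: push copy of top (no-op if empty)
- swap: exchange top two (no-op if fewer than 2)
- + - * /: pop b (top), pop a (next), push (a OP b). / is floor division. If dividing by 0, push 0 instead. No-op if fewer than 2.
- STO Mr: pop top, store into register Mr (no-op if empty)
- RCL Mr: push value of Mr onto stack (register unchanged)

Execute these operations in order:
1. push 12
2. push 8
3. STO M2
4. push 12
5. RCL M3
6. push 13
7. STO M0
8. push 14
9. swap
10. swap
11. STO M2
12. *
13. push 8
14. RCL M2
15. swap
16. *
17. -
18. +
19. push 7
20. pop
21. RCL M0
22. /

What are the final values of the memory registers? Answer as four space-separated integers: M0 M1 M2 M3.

Answer: 13 0 14 0

Derivation:
After op 1 (push 12): stack=[12] mem=[0,0,0,0]
After op 2 (push 8): stack=[12,8] mem=[0,0,0,0]
After op 3 (STO M2): stack=[12] mem=[0,0,8,0]
After op 4 (push 12): stack=[12,12] mem=[0,0,8,0]
After op 5 (RCL M3): stack=[12,12,0] mem=[0,0,8,0]
After op 6 (push 13): stack=[12,12,0,13] mem=[0,0,8,0]
After op 7 (STO M0): stack=[12,12,0] mem=[13,0,8,0]
After op 8 (push 14): stack=[12,12,0,14] mem=[13,0,8,0]
After op 9 (swap): stack=[12,12,14,0] mem=[13,0,8,0]
After op 10 (swap): stack=[12,12,0,14] mem=[13,0,8,0]
After op 11 (STO M2): stack=[12,12,0] mem=[13,0,14,0]
After op 12 (*): stack=[12,0] mem=[13,0,14,0]
After op 13 (push 8): stack=[12,0,8] mem=[13,0,14,0]
After op 14 (RCL M2): stack=[12,0,8,14] mem=[13,0,14,0]
After op 15 (swap): stack=[12,0,14,8] mem=[13,0,14,0]
After op 16 (*): stack=[12,0,112] mem=[13,0,14,0]
After op 17 (-): stack=[12,-112] mem=[13,0,14,0]
After op 18 (+): stack=[-100] mem=[13,0,14,0]
After op 19 (push 7): stack=[-100,7] mem=[13,0,14,0]
After op 20 (pop): stack=[-100] mem=[13,0,14,0]
After op 21 (RCL M0): stack=[-100,13] mem=[13,0,14,0]
After op 22 (/): stack=[-8] mem=[13,0,14,0]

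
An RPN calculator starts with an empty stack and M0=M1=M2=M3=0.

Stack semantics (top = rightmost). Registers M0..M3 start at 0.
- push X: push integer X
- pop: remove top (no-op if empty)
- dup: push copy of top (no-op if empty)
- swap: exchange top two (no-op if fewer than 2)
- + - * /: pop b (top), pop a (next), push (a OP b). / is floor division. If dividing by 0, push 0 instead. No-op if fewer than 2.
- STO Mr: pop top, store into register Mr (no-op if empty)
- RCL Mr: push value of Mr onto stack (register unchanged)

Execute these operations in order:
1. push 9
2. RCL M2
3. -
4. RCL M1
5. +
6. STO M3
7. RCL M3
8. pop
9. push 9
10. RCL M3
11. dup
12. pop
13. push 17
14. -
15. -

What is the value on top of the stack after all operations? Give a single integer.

Answer: 17

Derivation:
After op 1 (push 9): stack=[9] mem=[0,0,0,0]
After op 2 (RCL M2): stack=[9,0] mem=[0,0,0,0]
After op 3 (-): stack=[9] mem=[0,0,0,0]
After op 4 (RCL M1): stack=[9,0] mem=[0,0,0,0]
After op 5 (+): stack=[9] mem=[0,0,0,0]
After op 6 (STO M3): stack=[empty] mem=[0,0,0,9]
After op 7 (RCL M3): stack=[9] mem=[0,0,0,9]
After op 8 (pop): stack=[empty] mem=[0,0,0,9]
After op 9 (push 9): stack=[9] mem=[0,0,0,9]
After op 10 (RCL M3): stack=[9,9] mem=[0,0,0,9]
After op 11 (dup): stack=[9,9,9] mem=[0,0,0,9]
After op 12 (pop): stack=[9,9] mem=[0,0,0,9]
After op 13 (push 17): stack=[9,9,17] mem=[0,0,0,9]
After op 14 (-): stack=[9,-8] mem=[0,0,0,9]
After op 15 (-): stack=[17] mem=[0,0,0,9]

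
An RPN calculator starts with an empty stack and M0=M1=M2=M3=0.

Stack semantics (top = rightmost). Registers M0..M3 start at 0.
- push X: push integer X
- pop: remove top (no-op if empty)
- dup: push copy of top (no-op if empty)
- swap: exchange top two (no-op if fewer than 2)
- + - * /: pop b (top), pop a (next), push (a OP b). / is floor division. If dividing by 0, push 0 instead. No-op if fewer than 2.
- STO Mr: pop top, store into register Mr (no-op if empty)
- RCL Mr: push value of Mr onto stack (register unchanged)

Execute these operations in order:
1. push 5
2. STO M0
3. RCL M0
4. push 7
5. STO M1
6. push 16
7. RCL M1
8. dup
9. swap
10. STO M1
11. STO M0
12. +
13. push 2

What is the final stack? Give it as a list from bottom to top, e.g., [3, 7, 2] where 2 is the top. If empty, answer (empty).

Answer: [21, 2]

Derivation:
After op 1 (push 5): stack=[5] mem=[0,0,0,0]
After op 2 (STO M0): stack=[empty] mem=[5,0,0,0]
After op 3 (RCL M0): stack=[5] mem=[5,0,0,0]
After op 4 (push 7): stack=[5,7] mem=[5,0,0,0]
After op 5 (STO M1): stack=[5] mem=[5,7,0,0]
After op 6 (push 16): stack=[5,16] mem=[5,7,0,0]
After op 7 (RCL M1): stack=[5,16,7] mem=[5,7,0,0]
After op 8 (dup): stack=[5,16,7,7] mem=[5,7,0,0]
After op 9 (swap): stack=[5,16,7,7] mem=[5,7,0,0]
After op 10 (STO M1): stack=[5,16,7] mem=[5,7,0,0]
After op 11 (STO M0): stack=[5,16] mem=[7,7,0,0]
After op 12 (+): stack=[21] mem=[7,7,0,0]
After op 13 (push 2): stack=[21,2] mem=[7,7,0,0]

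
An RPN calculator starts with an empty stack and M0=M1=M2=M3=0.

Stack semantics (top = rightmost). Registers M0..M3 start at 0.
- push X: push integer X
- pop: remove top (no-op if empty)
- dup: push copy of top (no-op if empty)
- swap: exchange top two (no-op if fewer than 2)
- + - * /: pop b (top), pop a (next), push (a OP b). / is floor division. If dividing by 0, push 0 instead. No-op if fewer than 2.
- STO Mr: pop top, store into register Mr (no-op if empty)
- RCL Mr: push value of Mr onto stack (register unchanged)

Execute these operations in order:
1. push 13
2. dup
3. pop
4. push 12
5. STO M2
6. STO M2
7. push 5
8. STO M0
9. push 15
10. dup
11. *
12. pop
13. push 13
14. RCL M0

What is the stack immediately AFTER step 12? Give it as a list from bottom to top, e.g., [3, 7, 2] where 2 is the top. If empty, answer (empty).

After op 1 (push 13): stack=[13] mem=[0,0,0,0]
After op 2 (dup): stack=[13,13] mem=[0,0,0,0]
After op 3 (pop): stack=[13] mem=[0,0,0,0]
After op 4 (push 12): stack=[13,12] mem=[0,0,0,0]
After op 5 (STO M2): stack=[13] mem=[0,0,12,0]
After op 6 (STO M2): stack=[empty] mem=[0,0,13,0]
After op 7 (push 5): stack=[5] mem=[0,0,13,0]
After op 8 (STO M0): stack=[empty] mem=[5,0,13,0]
After op 9 (push 15): stack=[15] mem=[5,0,13,0]
After op 10 (dup): stack=[15,15] mem=[5,0,13,0]
After op 11 (*): stack=[225] mem=[5,0,13,0]
After op 12 (pop): stack=[empty] mem=[5,0,13,0]

(empty)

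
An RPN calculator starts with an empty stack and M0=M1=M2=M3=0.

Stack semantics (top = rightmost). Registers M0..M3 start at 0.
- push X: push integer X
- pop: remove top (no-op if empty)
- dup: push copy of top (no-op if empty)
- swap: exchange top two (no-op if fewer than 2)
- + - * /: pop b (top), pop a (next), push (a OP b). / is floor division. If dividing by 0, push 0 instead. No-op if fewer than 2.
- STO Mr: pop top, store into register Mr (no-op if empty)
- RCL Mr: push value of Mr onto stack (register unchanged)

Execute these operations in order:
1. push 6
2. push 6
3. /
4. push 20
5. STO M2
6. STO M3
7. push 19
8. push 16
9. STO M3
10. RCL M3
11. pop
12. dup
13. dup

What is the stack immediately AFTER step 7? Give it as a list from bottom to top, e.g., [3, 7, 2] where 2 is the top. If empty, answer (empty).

After op 1 (push 6): stack=[6] mem=[0,0,0,0]
After op 2 (push 6): stack=[6,6] mem=[0,0,0,0]
After op 3 (/): stack=[1] mem=[0,0,0,0]
After op 4 (push 20): stack=[1,20] mem=[0,0,0,0]
After op 5 (STO M2): stack=[1] mem=[0,0,20,0]
After op 6 (STO M3): stack=[empty] mem=[0,0,20,1]
After op 7 (push 19): stack=[19] mem=[0,0,20,1]

[19]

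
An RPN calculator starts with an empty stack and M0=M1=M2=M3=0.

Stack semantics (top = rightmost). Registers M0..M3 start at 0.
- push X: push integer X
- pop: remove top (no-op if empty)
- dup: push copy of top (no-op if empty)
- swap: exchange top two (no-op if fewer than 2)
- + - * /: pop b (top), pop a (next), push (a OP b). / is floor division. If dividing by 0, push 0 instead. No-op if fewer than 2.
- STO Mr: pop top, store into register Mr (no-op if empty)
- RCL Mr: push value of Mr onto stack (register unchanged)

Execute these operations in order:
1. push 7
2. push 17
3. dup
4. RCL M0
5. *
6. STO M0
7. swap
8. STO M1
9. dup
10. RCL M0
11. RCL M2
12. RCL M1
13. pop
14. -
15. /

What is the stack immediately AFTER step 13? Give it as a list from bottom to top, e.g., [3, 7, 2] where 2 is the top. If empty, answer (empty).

After op 1 (push 7): stack=[7] mem=[0,0,0,0]
After op 2 (push 17): stack=[7,17] mem=[0,0,0,0]
After op 3 (dup): stack=[7,17,17] mem=[0,0,0,0]
After op 4 (RCL M0): stack=[7,17,17,0] mem=[0,0,0,0]
After op 5 (*): stack=[7,17,0] mem=[0,0,0,0]
After op 6 (STO M0): stack=[7,17] mem=[0,0,0,0]
After op 7 (swap): stack=[17,7] mem=[0,0,0,0]
After op 8 (STO M1): stack=[17] mem=[0,7,0,0]
After op 9 (dup): stack=[17,17] mem=[0,7,0,0]
After op 10 (RCL M0): stack=[17,17,0] mem=[0,7,0,0]
After op 11 (RCL M2): stack=[17,17,0,0] mem=[0,7,0,0]
After op 12 (RCL M1): stack=[17,17,0,0,7] mem=[0,7,0,0]
After op 13 (pop): stack=[17,17,0,0] mem=[0,7,0,0]

[17, 17, 0, 0]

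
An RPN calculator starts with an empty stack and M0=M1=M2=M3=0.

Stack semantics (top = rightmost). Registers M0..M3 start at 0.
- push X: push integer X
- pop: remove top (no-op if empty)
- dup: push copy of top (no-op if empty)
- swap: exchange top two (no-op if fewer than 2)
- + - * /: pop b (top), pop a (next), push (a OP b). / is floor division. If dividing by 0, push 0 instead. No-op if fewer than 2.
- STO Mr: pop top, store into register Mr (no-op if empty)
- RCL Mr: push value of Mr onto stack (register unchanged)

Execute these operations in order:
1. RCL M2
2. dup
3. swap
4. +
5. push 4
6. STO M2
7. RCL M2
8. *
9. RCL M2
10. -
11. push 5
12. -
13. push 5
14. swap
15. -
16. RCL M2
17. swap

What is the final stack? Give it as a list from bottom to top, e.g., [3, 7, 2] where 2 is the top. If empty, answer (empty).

After op 1 (RCL M2): stack=[0] mem=[0,0,0,0]
After op 2 (dup): stack=[0,0] mem=[0,0,0,0]
After op 3 (swap): stack=[0,0] mem=[0,0,0,0]
After op 4 (+): stack=[0] mem=[0,0,0,0]
After op 5 (push 4): stack=[0,4] mem=[0,0,0,0]
After op 6 (STO M2): stack=[0] mem=[0,0,4,0]
After op 7 (RCL M2): stack=[0,4] mem=[0,0,4,0]
After op 8 (*): stack=[0] mem=[0,0,4,0]
After op 9 (RCL M2): stack=[0,4] mem=[0,0,4,0]
After op 10 (-): stack=[-4] mem=[0,0,4,0]
After op 11 (push 5): stack=[-4,5] mem=[0,0,4,0]
After op 12 (-): stack=[-9] mem=[0,0,4,0]
After op 13 (push 5): stack=[-9,5] mem=[0,0,4,0]
After op 14 (swap): stack=[5,-9] mem=[0,0,4,0]
After op 15 (-): stack=[14] mem=[0,0,4,0]
After op 16 (RCL M2): stack=[14,4] mem=[0,0,4,0]
After op 17 (swap): stack=[4,14] mem=[0,0,4,0]

Answer: [4, 14]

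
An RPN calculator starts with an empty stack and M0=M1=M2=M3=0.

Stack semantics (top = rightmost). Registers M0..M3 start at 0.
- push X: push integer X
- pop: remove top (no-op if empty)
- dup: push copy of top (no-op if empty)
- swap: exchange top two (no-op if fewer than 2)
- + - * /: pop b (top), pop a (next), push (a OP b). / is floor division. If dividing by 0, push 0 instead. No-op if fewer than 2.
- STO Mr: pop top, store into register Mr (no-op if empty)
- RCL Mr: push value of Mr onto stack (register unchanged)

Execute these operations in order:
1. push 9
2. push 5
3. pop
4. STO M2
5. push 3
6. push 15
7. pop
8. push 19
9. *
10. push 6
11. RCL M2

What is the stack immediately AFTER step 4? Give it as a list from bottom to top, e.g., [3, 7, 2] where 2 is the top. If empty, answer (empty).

After op 1 (push 9): stack=[9] mem=[0,0,0,0]
After op 2 (push 5): stack=[9,5] mem=[0,0,0,0]
After op 3 (pop): stack=[9] mem=[0,0,0,0]
After op 4 (STO M2): stack=[empty] mem=[0,0,9,0]

(empty)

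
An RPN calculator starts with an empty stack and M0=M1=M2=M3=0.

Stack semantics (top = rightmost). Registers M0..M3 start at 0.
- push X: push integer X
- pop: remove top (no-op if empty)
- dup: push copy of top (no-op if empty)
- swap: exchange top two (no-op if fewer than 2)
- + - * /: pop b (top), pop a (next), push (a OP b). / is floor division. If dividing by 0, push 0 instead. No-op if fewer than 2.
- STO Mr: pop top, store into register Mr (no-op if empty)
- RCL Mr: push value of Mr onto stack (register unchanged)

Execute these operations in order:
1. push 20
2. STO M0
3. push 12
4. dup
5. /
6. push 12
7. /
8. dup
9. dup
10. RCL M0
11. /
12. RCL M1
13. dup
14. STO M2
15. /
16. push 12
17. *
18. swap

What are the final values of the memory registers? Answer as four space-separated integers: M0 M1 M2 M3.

Answer: 20 0 0 0

Derivation:
After op 1 (push 20): stack=[20] mem=[0,0,0,0]
After op 2 (STO M0): stack=[empty] mem=[20,0,0,0]
After op 3 (push 12): stack=[12] mem=[20,0,0,0]
After op 4 (dup): stack=[12,12] mem=[20,0,0,0]
After op 5 (/): stack=[1] mem=[20,0,0,0]
After op 6 (push 12): stack=[1,12] mem=[20,0,0,0]
After op 7 (/): stack=[0] mem=[20,0,0,0]
After op 8 (dup): stack=[0,0] mem=[20,0,0,0]
After op 9 (dup): stack=[0,0,0] mem=[20,0,0,0]
After op 10 (RCL M0): stack=[0,0,0,20] mem=[20,0,0,0]
After op 11 (/): stack=[0,0,0] mem=[20,0,0,0]
After op 12 (RCL M1): stack=[0,0,0,0] mem=[20,0,0,0]
After op 13 (dup): stack=[0,0,0,0,0] mem=[20,0,0,0]
After op 14 (STO M2): stack=[0,0,0,0] mem=[20,0,0,0]
After op 15 (/): stack=[0,0,0] mem=[20,0,0,0]
After op 16 (push 12): stack=[0,0,0,12] mem=[20,0,0,0]
After op 17 (*): stack=[0,0,0] mem=[20,0,0,0]
After op 18 (swap): stack=[0,0,0] mem=[20,0,0,0]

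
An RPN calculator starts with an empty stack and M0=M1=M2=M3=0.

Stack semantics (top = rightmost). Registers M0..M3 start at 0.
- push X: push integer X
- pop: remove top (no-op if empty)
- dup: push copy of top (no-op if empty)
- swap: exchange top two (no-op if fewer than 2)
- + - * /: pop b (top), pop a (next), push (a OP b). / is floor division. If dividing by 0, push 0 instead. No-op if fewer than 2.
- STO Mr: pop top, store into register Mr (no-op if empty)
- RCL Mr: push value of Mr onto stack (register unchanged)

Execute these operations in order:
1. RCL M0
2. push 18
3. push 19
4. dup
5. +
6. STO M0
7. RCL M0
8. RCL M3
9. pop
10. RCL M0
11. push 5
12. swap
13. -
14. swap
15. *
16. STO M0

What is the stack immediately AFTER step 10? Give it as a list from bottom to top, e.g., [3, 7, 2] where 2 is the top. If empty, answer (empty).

After op 1 (RCL M0): stack=[0] mem=[0,0,0,0]
After op 2 (push 18): stack=[0,18] mem=[0,0,0,0]
After op 3 (push 19): stack=[0,18,19] mem=[0,0,0,0]
After op 4 (dup): stack=[0,18,19,19] mem=[0,0,0,0]
After op 5 (+): stack=[0,18,38] mem=[0,0,0,0]
After op 6 (STO M0): stack=[0,18] mem=[38,0,0,0]
After op 7 (RCL M0): stack=[0,18,38] mem=[38,0,0,0]
After op 8 (RCL M3): stack=[0,18,38,0] mem=[38,0,0,0]
After op 9 (pop): stack=[0,18,38] mem=[38,0,0,0]
After op 10 (RCL M0): stack=[0,18,38,38] mem=[38,0,0,0]

[0, 18, 38, 38]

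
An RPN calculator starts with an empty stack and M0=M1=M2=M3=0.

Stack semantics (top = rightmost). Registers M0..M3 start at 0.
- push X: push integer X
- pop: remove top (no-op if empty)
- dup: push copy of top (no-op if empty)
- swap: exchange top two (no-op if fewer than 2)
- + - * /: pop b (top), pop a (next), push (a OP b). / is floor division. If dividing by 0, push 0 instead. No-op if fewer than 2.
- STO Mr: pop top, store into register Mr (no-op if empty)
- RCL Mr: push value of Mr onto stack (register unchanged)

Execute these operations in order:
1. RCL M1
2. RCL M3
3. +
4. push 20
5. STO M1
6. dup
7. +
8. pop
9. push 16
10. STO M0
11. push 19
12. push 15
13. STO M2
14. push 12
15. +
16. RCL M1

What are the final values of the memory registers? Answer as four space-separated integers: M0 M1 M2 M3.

After op 1 (RCL M1): stack=[0] mem=[0,0,0,0]
After op 2 (RCL M3): stack=[0,0] mem=[0,0,0,0]
After op 3 (+): stack=[0] mem=[0,0,0,0]
After op 4 (push 20): stack=[0,20] mem=[0,0,0,0]
After op 5 (STO M1): stack=[0] mem=[0,20,0,0]
After op 6 (dup): stack=[0,0] mem=[0,20,0,0]
After op 7 (+): stack=[0] mem=[0,20,0,0]
After op 8 (pop): stack=[empty] mem=[0,20,0,0]
After op 9 (push 16): stack=[16] mem=[0,20,0,0]
After op 10 (STO M0): stack=[empty] mem=[16,20,0,0]
After op 11 (push 19): stack=[19] mem=[16,20,0,0]
After op 12 (push 15): stack=[19,15] mem=[16,20,0,0]
After op 13 (STO M2): stack=[19] mem=[16,20,15,0]
After op 14 (push 12): stack=[19,12] mem=[16,20,15,0]
After op 15 (+): stack=[31] mem=[16,20,15,0]
After op 16 (RCL M1): stack=[31,20] mem=[16,20,15,0]

Answer: 16 20 15 0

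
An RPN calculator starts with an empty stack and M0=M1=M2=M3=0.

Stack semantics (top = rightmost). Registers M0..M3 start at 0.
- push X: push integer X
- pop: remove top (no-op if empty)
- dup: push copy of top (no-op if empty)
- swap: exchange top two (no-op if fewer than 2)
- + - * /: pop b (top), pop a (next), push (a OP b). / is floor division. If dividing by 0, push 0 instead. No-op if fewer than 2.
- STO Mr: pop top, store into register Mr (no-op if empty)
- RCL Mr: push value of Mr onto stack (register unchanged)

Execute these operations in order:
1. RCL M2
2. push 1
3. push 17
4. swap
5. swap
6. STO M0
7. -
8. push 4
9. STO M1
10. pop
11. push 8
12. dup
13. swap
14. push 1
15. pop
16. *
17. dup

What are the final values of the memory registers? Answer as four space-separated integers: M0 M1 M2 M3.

Answer: 17 4 0 0

Derivation:
After op 1 (RCL M2): stack=[0] mem=[0,0,0,0]
After op 2 (push 1): stack=[0,1] mem=[0,0,0,0]
After op 3 (push 17): stack=[0,1,17] mem=[0,0,0,0]
After op 4 (swap): stack=[0,17,1] mem=[0,0,0,0]
After op 5 (swap): stack=[0,1,17] mem=[0,0,0,0]
After op 6 (STO M0): stack=[0,1] mem=[17,0,0,0]
After op 7 (-): stack=[-1] mem=[17,0,0,0]
After op 8 (push 4): stack=[-1,4] mem=[17,0,0,0]
After op 9 (STO M1): stack=[-1] mem=[17,4,0,0]
After op 10 (pop): stack=[empty] mem=[17,4,0,0]
After op 11 (push 8): stack=[8] mem=[17,4,0,0]
After op 12 (dup): stack=[8,8] mem=[17,4,0,0]
After op 13 (swap): stack=[8,8] mem=[17,4,0,0]
After op 14 (push 1): stack=[8,8,1] mem=[17,4,0,0]
After op 15 (pop): stack=[8,8] mem=[17,4,0,0]
After op 16 (*): stack=[64] mem=[17,4,0,0]
After op 17 (dup): stack=[64,64] mem=[17,4,0,0]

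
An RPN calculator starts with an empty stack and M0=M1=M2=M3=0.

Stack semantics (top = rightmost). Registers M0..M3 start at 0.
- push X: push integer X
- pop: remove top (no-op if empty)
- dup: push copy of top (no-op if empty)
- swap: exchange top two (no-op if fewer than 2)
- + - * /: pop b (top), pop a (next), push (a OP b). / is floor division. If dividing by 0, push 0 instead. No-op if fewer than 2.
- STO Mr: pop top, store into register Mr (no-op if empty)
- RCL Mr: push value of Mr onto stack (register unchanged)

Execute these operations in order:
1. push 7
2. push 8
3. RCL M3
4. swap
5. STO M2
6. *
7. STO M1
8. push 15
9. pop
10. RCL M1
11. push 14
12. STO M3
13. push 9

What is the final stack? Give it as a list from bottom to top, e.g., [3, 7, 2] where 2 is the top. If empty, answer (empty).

After op 1 (push 7): stack=[7] mem=[0,0,0,0]
After op 2 (push 8): stack=[7,8] mem=[0,0,0,0]
After op 3 (RCL M3): stack=[7,8,0] mem=[0,0,0,0]
After op 4 (swap): stack=[7,0,8] mem=[0,0,0,0]
After op 5 (STO M2): stack=[7,0] mem=[0,0,8,0]
After op 6 (*): stack=[0] mem=[0,0,8,0]
After op 7 (STO M1): stack=[empty] mem=[0,0,8,0]
After op 8 (push 15): stack=[15] mem=[0,0,8,0]
After op 9 (pop): stack=[empty] mem=[0,0,8,0]
After op 10 (RCL M1): stack=[0] mem=[0,0,8,0]
After op 11 (push 14): stack=[0,14] mem=[0,0,8,0]
After op 12 (STO M3): stack=[0] mem=[0,0,8,14]
After op 13 (push 9): stack=[0,9] mem=[0,0,8,14]

Answer: [0, 9]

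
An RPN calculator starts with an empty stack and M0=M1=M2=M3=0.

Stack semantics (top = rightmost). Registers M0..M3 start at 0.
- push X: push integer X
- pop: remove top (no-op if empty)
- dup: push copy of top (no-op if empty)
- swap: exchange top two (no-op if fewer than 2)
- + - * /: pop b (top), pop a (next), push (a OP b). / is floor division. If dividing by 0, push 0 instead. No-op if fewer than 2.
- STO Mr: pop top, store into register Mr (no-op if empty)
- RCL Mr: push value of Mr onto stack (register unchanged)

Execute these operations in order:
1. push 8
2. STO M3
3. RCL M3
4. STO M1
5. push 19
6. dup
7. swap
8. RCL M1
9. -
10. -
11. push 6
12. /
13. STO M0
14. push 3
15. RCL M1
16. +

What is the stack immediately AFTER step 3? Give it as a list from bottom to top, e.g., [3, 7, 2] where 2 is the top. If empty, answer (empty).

After op 1 (push 8): stack=[8] mem=[0,0,0,0]
After op 2 (STO M3): stack=[empty] mem=[0,0,0,8]
After op 3 (RCL M3): stack=[8] mem=[0,0,0,8]

[8]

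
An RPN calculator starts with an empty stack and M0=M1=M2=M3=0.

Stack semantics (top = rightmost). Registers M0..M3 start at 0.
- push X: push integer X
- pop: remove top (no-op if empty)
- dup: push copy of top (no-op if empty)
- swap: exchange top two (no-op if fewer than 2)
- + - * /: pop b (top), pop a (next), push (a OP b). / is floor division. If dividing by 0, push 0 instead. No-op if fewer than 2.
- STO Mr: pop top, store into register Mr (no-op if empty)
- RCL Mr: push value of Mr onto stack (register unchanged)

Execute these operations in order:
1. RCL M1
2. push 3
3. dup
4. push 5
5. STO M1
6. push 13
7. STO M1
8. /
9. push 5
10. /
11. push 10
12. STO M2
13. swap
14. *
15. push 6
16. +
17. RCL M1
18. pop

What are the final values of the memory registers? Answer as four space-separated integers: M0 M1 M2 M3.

After op 1 (RCL M1): stack=[0] mem=[0,0,0,0]
After op 2 (push 3): stack=[0,3] mem=[0,0,0,0]
After op 3 (dup): stack=[0,3,3] mem=[0,0,0,0]
After op 4 (push 5): stack=[0,3,3,5] mem=[0,0,0,0]
After op 5 (STO M1): stack=[0,3,3] mem=[0,5,0,0]
After op 6 (push 13): stack=[0,3,3,13] mem=[0,5,0,0]
After op 7 (STO M1): stack=[0,3,3] mem=[0,13,0,0]
After op 8 (/): stack=[0,1] mem=[0,13,0,0]
After op 9 (push 5): stack=[0,1,5] mem=[0,13,0,0]
After op 10 (/): stack=[0,0] mem=[0,13,0,0]
After op 11 (push 10): stack=[0,0,10] mem=[0,13,0,0]
After op 12 (STO M2): stack=[0,0] mem=[0,13,10,0]
After op 13 (swap): stack=[0,0] mem=[0,13,10,0]
After op 14 (*): stack=[0] mem=[0,13,10,0]
After op 15 (push 6): stack=[0,6] mem=[0,13,10,0]
After op 16 (+): stack=[6] mem=[0,13,10,0]
After op 17 (RCL M1): stack=[6,13] mem=[0,13,10,0]
After op 18 (pop): stack=[6] mem=[0,13,10,0]

Answer: 0 13 10 0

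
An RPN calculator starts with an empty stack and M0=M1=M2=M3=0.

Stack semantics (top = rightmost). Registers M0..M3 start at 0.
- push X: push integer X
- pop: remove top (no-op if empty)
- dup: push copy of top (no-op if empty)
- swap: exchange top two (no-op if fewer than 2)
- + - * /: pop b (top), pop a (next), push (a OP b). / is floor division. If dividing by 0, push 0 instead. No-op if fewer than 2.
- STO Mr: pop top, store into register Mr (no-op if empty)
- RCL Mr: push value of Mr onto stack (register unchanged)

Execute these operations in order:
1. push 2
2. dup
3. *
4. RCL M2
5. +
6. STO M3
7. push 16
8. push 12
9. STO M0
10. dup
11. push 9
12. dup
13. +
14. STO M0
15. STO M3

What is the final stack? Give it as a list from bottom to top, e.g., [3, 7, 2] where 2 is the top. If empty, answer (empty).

Answer: [16]

Derivation:
After op 1 (push 2): stack=[2] mem=[0,0,0,0]
After op 2 (dup): stack=[2,2] mem=[0,0,0,0]
After op 3 (*): stack=[4] mem=[0,0,0,0]
After op 4 (RCL M2): stack=[4,0] mem=[0,0,0,0]
After op 5 (+): stack=[4] mem=[0,0,0,0]
After op 6 (STO M3): stack=[empty] mem=[0,0,0,4]
After op 7 (push 16): stack=[16] mem=[0,0,0,4]
After op 8 (push 12): stack=[16,12] mem=[0,0,0,4]
After op 9 (STO M0): stack=[16] mem=[12,0,0,4]
After op 10 (dup): stack=[16,16] mem=[12,0,0,4]
After op 11 (push 9): stack=[16,16,9] mem=[12,0,0,4]
After op 12 (dup): stack=[16,16,9,9] mem=[12,0,0,4]
After op 13 (+): stack=[16,16,18] mem=[12,0,0,4]
After op 14 (STO M0): stack=[16,16] mem=[18,0,0,4]
After op 15 (STO M3): stack=[16] mem=[18,0,0,16]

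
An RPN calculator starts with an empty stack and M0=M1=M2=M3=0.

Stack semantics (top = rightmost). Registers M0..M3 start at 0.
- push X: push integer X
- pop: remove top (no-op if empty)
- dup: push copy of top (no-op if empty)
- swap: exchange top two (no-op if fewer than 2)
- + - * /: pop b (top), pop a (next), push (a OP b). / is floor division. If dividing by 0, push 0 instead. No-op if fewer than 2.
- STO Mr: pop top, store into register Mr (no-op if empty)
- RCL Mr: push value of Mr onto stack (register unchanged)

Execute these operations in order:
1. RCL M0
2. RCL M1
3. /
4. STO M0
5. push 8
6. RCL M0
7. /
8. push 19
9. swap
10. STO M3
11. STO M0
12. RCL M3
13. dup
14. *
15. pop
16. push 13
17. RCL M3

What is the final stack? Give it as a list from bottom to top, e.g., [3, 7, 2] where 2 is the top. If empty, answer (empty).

Answer: [13, 0]

Derivation:
After op 1 (RCL M0): stack=[0] mem=[0,0,0,0]
After op 2 (RCL M1): stack=[0,0] mem=[0,0,0,0]
After op 3 (/): stack=[0] mem=[0,0,0,0]
After op 4 (STO M0): stack=[empty] mem=[0,0,0,0]
After op 5 (push 8): stack=[8] mem=[0,0,0,0]
After op 6 (RCL M0): stack=[8,0] mem=[0,0,0,0]
After op 7 (/): stack=[0] mem=[0,0,0,0]
After op 8 (push 19): stack=[0,19] mem=[0,0,0,0]
After op 9 (swap): stack=[19,0] mem=[0,0,0,0]
After op 10 (STO M3): stack=[19] mem=[0,0,0,0]
After op 11 (STO M0): stack=[empty] mem=[19,0,0,0]
After op 12 (RCL M3): stack=[0] mem=[19,0,0,0]
After op 13 (dup): stack=[0,0] mem=[19,0,0,0]
After op 14 (*): stack=[0] mem=[19,0,0,0]
After op 15 (pop): stack=[empty] mem=[19,0,0,0]
After op 16 (push 13): stack=[13] mem=[19,0,0,0]
After op 17 (RCL M3): stack=[13,0] mem=[19,0,0,0]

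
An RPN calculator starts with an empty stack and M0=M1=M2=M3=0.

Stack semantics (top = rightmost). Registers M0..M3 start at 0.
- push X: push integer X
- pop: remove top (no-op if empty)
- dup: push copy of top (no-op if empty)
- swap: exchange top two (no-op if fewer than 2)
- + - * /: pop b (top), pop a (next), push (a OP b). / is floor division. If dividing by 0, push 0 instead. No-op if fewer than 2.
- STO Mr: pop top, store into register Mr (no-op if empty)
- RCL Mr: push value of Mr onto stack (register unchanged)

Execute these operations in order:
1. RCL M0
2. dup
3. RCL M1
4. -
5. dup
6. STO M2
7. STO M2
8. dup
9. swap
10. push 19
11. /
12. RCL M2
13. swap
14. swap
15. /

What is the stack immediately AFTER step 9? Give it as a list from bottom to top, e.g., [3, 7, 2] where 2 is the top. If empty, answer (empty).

After op 1 (RCL M0): stack=[0] mem=[0,0,0,0]
After op 2 (dup): stack=[0,0] mem=[0,0,0,0]
After op 3 (RCL M1): stack=[0,0,0] mem=[0,0,0,0]
After op 4 (-): stack=[0,0] mem=[0,0,0,0]
After op 5 (dup): stack=[0,0,0] mem=[0,0,0,0]
After op 6 (STO M2): stack=[0,0] mem=[0,0,0,0]
After op 7 (STO M2): stack=[0] mem=[0,0,0,0]
After op 8 (dup): stack=[0,0] mem=[0,0,0,0]
After op 9 (swap): stack=[0,0] mem=[0,0,0,0]

[0, 0]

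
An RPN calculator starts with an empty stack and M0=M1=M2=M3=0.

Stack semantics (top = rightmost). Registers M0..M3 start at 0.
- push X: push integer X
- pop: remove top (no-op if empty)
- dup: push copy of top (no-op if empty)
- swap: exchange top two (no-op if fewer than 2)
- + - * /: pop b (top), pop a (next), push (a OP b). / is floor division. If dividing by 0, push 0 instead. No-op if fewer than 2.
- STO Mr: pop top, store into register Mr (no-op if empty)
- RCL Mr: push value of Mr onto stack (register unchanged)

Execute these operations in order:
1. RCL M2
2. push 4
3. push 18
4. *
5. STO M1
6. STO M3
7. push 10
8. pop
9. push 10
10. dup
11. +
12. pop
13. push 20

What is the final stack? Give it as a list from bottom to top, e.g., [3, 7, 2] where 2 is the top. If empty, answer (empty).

After op 1 (RCL M2): stack=[0] mem=[0,0,0,0]
After op 2 (push 4): stack=[0,4] mem=[0,0,0,0]
After op 3 (push 18): stack=[0,4,18] mem=[0,0,0,0]
After op 4 (*): stack=[0,72] mem=[0,0,0,0]
After op 5 (STO M1): stack=[0] mem=[0,72,0,0]
After op 6 (STO M3): stack=[empty] mem=[0,72,0,0]
After op 7 (push 10): stack=[10] mem=[0,72,0,0]
After op 8 (pop): stack=[empty] mem=[0,72,0,0]
After op 9 (push 10): stack=[10] mem=[0,72,0,0]
After op 10 (dup): stack=[10,10] mem=[0,72,0,0]
After op 11 (+): stack=[20] mem=[0,72,0,0]
After op 12 (pop): stack=[empty] mem=[0,72,0,0]
After op 13 (push 20): stack=[20] mem=[0,72,0,0]

Answer: [20]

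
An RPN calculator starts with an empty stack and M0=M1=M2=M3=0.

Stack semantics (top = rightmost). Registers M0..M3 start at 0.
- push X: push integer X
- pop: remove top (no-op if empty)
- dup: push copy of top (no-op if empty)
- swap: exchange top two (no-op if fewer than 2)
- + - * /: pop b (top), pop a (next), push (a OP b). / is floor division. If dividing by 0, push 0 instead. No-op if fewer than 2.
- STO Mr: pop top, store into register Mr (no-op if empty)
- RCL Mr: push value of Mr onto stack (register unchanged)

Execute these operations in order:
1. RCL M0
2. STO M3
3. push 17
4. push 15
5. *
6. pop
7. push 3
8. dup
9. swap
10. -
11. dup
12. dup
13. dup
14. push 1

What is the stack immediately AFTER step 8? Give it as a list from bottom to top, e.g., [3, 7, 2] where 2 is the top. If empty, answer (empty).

After op 1 (RCL M0): stack=[0] mem=[0,0,0,0]
After op 2 (STO M3): stack=[empty] mem=[0,0,0,0]
After op 3 (push 17): stack=[17] mem=[0,0,0,0]
After op 4 (push 15): stack=[17,15] mem=[0,0,0,0]
After op 5 (*): stack=[255] mem=[0,0,0,0]
After op 6 (pop): stack=[empty] mem=[0,0,0,0]
After op 7 (push 3): stack=[3] mem=[0,0,0,0]
After op 8 (dup): stack=[3,3] mem=[0,0,0,0]

[3, 3]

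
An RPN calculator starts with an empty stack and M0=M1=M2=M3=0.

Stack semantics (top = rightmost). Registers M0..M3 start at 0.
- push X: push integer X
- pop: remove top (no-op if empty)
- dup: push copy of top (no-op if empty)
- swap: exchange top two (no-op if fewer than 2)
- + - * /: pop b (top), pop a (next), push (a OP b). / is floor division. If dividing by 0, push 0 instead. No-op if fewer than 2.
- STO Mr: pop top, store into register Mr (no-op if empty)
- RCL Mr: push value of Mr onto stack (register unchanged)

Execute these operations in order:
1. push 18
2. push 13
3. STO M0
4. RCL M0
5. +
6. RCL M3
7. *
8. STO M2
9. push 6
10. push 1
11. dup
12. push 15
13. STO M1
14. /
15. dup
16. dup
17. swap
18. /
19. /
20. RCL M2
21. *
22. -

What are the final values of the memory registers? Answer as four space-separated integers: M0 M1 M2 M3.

After op 1 (push 18): stack=[18] mem=[0,0,0,0]
After op 2 (push 13): stack=[18,13] mem=[0,0,0,0]
After op 3 (STO M0): stack=[18] mem=[13,0,0,0]
After op 4 (RCL M0): stack=[18,13] mem=[13,0,0,0]
After op 5 (+): stack=[31] mem=[13,0,0,0]
After op 6 (RCL M3): stack=[31,0] mem=[13,0,0,0]
After op 7 (*): stack=[0] mem=[13,0,0,0]
After op 8 (STO M2): stack=[empty] mem=[13,0,0,0]
After op 9 (push 6): stack=[6] mem=[13,0,0,0]
After op 10 (push 1): stack=[6,1] mem=[13,0,0,0]
After op 11 (dup): stack=[6,1,1] mem=[13,0,0,0]
After op 12 (push 15): stack=[6,1,1,15] mem=[13,0,0,0]
After op 13 (STO M1): stack=[6,1,1] mem=[13,15,0,0]
After op 14 (/): stack=[6,1] mem=[13,15,0,0]
After op 15 (dup): stack=[6,1,1] mem=[13,15,0,0]
After op 16 (dup): stack=[6,1,1,1] mem=[13,15,0,0]
After op 17 (swap): stack=[6,1,1,1] mem=[13,15,0,0]
After op 18 (/): stack=[6,1,1] mem=[13,15,0,0]
After op 19 (/): stack=[6,1] mem=[13,15,0,0]
After op 20 (RCL M2): stack=[6,1,0] mem=[13,15,0,0]
After op 21 (*): stack=[6,0] mem=[13,15,0,0]
After op 22 (-): stack=[6] mem=[13,15,0,0]

Answer: 13 15 0 0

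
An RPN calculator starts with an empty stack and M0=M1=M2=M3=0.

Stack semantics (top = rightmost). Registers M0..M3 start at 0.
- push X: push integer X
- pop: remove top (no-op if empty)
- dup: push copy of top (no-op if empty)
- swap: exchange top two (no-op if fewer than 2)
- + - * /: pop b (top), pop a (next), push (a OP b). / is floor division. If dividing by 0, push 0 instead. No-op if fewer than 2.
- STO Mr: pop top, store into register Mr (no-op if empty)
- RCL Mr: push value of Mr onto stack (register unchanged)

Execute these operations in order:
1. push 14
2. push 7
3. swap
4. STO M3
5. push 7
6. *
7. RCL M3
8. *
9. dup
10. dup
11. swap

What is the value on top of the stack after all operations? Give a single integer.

Answer: 686

Derivation:
After op 1 (push 14): stack=[14] mem=[0,0,0,0]
After op 2 (push 7): stack=[14,7] mem=[0,0,0,0]
After op 3 (swap): stack=[7,14] mem=[0,0,0,0]
After op 4 (STO M3): stack=[7] mem=[0,0,0,14]
After op 5 (push 7): stack=[7,7] mem=[0,0,0,14]
After op 6 (*): stack=[49] mem=[0,0,0,14]
After op 7 (RCL M3): stack=[49,14] mem=[0,0,0,14]
After op 8 (*): stack=[686] mem=[0,0,0,14]
After op 9 (dup): stack=[686,686] mem=[0,0,0,14]
After op 10 (dup): stack=[686,686,686] mem=[0,0,0,14]
After op 11 (swap): stack=[686,686,686] mem=[0,0,0,14]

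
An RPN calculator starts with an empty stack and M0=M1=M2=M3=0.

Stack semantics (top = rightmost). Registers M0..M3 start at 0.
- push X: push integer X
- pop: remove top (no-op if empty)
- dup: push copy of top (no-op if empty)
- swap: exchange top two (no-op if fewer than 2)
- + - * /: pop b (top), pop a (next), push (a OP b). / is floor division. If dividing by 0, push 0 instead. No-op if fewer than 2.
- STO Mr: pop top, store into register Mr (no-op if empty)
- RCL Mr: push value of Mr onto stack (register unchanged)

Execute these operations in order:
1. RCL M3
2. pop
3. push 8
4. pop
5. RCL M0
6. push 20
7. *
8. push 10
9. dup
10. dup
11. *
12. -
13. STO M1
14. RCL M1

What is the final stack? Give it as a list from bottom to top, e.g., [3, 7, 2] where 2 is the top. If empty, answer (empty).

Answer: [0, -90]

Derivation:
After op 1 (RCL M3): stack=[0] mem=[0,0,0,0]
After op 2 (pop): stack=[empty] mem=[0,0,0,0]
After op 3 (push 8): stack=[8] mem=[0,0,0,0]
After op 4 (pop): stack=[empty] mem=[0,0,0,0]
After op 5 (RCL M0): stack=[0] mem=[0,0,0,0]
After op 6 (push 20): stack=[0,20] mem=[0,0,0,0]
After op 7 (*): stack=[0] mem=[0,0,0,0]
After op 8 (push 10): stack=[0,10] mem=[0,0,0,0]
After op 9 (dup): stack=[0,10,10] mem=[0,0,0,0]
After op 10 (dup): stack=[0,10,10,10] mem=[0,0,0,0]
After op 11 (*): stack=[0,10,100] mem=[0,0,0,0]
After op 12 (-): stack=[0,-90] mem=[0,0,0,0]
After op 13 (STO M1): stack=[0] mem=[0,-90,0,0]
After op 14 (RCL M1): stack=[0,-90] mem=[0,-90,0,0]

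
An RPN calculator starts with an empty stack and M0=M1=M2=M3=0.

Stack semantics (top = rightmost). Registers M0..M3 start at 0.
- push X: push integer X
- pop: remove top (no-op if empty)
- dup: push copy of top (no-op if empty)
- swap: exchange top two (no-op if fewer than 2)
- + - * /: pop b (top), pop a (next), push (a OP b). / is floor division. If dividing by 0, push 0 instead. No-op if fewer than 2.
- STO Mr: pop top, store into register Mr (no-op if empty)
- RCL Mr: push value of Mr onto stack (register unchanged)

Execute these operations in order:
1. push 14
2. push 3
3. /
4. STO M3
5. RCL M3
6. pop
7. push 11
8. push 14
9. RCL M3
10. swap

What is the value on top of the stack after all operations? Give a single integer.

After op 1 (push 14): stack=[14] mem=[0,0,0,0]
After op 2 (push 3): stack=[14,3] mem=[0,0,0,0]
After op 3 (/): stack=[4] mem=[0,0,0,0]
After op 4 (STO M3): stack=[empty] mem=[0,0,0,4]
After op 5 (RCL M3): stack=[4] mem=[0,0,0,4]
After op 6 (pop): stack=[empty] mem=[0,0,0,4]
After op 7 (push 11): stack=[11] mem=[0,0,0,4]
After op 8 (push 14): stack=[11,14] mem=[0,0,0,4]
After op 9 (RCL M3): stack=[11,14,4] mem=[0,0,0,4]
After op 10 (swap): stack=[11,4,14] mem=[0,0,0,4]

Answer: 14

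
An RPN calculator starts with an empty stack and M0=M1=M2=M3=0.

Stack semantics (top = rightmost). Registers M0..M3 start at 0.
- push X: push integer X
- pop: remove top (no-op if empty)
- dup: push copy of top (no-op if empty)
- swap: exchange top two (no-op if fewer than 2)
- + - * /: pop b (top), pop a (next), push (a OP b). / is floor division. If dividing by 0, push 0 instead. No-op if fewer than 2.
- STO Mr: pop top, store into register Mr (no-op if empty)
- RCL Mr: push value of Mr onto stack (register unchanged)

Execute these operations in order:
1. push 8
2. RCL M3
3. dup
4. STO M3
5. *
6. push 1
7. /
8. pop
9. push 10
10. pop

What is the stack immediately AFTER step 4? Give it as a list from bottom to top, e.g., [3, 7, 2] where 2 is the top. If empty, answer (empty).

After op 1 (push 8): stack=[8] mem=[0,0,0,0]
After op 2 (RCL M3): stack=[8,0] mem=[0,0,0,0]
After op 3 (dup): stack=[8,0,0] mem=[0,0,0,0]
After op 4 (STO M3): stack=[8,0] mem=[0,0,0,0]

[8, 0]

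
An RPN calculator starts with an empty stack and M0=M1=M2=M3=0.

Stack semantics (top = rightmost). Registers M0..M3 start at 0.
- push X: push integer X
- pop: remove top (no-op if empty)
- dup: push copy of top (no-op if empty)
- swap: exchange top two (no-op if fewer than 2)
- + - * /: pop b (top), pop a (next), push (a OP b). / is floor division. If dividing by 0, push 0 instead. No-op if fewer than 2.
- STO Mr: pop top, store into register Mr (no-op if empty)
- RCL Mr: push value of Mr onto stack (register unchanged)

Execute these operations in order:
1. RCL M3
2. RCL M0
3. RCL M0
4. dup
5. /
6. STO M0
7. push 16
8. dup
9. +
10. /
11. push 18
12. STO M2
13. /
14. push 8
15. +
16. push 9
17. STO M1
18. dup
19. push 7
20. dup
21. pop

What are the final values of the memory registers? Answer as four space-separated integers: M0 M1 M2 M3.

After op 1 (RCL M3): stack=[0] mem=[0,0,0,0]
After op 2 (RCL M0): stack=[0,0] mem=[0,0,0,0]
After op 3 (RCL M0): stack=[0,0,0] mem=[0,0,0,0]
After op 4 (dup): stack=[0,0,0,0] mem=[0,0,0,0]
After op 5 (/): stack=[0,0,0] mem=[0,0,0,0]
After op 6 (STO M0): stack=[0,0] mem=[0,0,0,0]
After op 7 (push 16): stack=[0,0,16] mem=[0,0,0,0]
After op 8 (dup): stack=[0,0,16,16] mem=[0,0,0,0]
After op 9 (+): stack=[0,0,32] mem=[0,0,0,0]
After op 10 (/): stack=[0,0] mem=[0,0,0,0]
After op 11 (push 18): stack=[0,0,18] mem=[0,0,0,0]
After op 12 (STO M2): stack=[0,0] mem=[0,0,18,0]
After op 13 (/): stack=[0] mem=[0,0,18,0]
After op 14 (push 8): stack=[0,8] mem=[0,0,18,0]
After op 15 (+): stack=[8] mem=[0,0,18,0]
After op 16 (push 9): stack=[8,9] mem=[0,0,18,0]
After op 17 (STO M1): stack=[8] mem=[0,9,18,0]
After op 18 (dup): stack=[8,8] mem=[0,9,18,0]
After op 19 (push 7): stack=[8,8,7] mem=[0,9,18,0]
After op 20 (dup): stack=[8,8,7,7] mem=[0,9,18,0]
After op 21 (pop): stack=[8,8,7] mem=[0,9,18,0]

Answer: 0 9 18 0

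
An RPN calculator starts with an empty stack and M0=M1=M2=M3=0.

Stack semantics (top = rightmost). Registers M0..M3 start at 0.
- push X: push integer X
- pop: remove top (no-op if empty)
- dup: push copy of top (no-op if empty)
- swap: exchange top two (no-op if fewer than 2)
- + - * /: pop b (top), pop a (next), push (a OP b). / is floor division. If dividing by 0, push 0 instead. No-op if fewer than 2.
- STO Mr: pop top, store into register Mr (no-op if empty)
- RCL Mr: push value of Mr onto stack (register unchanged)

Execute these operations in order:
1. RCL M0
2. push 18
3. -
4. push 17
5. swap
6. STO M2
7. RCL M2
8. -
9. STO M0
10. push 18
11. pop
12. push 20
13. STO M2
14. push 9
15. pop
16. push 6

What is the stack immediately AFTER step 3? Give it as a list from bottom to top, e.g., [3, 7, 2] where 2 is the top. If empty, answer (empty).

After op 1 (RCL M0): stack=[0] mem=[0,0,0,0]
After op 2 (push 18): stack=[0,18] mem=[0,0,0,0]
After op 3 (-): stack=[-18] mem=[0,0,0,0]

[-18]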